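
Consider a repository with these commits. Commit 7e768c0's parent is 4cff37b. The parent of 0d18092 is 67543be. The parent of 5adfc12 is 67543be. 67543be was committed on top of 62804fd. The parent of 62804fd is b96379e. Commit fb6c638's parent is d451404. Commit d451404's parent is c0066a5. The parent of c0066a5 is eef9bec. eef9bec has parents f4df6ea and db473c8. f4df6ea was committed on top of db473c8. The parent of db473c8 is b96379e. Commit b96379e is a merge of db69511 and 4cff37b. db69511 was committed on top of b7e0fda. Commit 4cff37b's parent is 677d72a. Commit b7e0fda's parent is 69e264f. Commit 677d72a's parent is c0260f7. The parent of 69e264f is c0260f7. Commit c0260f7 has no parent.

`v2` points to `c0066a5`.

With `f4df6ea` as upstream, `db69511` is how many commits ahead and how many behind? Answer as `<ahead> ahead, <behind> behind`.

Reachable from db69511: {69e264f, b7e0fda, c0260f7, db69511}.
Reachable from f4df6ea: {4cff37b, 677d72a, 69e264f, b7e0fda, b96379e, c0260f7, db473c8, db69511, f4df6ea}.
Only in db69511's history (ahead): {} — 0.
Only in f4df6ea's history (behind): {4cff37b, 677d72a, b96379e, db473c8, f4df6ea} — 5.

0 ahead, 5 behind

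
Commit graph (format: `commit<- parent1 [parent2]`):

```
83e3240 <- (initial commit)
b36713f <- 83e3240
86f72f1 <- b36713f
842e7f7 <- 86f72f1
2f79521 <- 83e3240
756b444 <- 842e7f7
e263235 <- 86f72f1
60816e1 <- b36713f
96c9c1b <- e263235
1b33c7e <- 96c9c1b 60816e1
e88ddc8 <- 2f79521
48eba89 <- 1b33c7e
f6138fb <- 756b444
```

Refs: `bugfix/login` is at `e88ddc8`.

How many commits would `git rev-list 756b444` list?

Walking parent pointers from 756b444: reachable set = {756b444, 83e3240, 842e7f7, 86f72f1, b36713f}.
That is 5 commits.

5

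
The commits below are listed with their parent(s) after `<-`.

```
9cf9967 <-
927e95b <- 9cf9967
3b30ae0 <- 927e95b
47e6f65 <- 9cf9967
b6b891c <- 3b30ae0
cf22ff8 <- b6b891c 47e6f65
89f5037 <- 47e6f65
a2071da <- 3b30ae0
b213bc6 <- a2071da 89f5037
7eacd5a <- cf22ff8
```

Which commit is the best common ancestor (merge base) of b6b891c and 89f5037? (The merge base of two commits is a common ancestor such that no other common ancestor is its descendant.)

Ancestors of b6b891c: {3b30ae0, 927e95b, 9cf9967, b6b891c}.
Ancestors of 89f5037: {47e6f65, 89f5037, 9cf9967}.
Common ancestors: {9cf9967}.
The only common ancestor is 9cf9967, so it is the merge base.

9cf9967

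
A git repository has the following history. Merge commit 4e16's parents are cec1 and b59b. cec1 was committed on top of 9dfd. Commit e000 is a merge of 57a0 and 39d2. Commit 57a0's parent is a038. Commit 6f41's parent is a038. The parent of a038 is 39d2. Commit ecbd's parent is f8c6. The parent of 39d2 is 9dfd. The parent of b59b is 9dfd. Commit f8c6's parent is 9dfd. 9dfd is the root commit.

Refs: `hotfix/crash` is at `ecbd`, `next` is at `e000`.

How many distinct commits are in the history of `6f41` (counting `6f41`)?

4

Walking parent pointers from 6f41: reachable set = {39d2, 6f41, 9dfd, a038}.
That is 4 commits.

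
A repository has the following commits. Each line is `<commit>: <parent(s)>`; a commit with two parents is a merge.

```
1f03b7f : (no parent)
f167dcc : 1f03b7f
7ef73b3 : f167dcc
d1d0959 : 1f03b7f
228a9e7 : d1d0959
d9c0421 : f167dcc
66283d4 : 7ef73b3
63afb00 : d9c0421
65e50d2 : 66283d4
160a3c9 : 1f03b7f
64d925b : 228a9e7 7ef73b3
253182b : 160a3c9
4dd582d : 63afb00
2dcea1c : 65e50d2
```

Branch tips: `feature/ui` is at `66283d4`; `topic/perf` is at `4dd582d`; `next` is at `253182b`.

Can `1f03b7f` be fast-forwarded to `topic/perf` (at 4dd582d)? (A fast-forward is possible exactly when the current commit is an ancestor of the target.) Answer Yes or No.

A fast-forward from 1f03b7f to 4dd582d is possible iff 1f03b7f is an ancestor of 4dd582d.
Ancestors of 4dd582d: {1f03b7f, 4dd582d, 63afb00, d9c0421, f167dcc}.
1f03b7f is among them, so fast-forward is possible.

Yes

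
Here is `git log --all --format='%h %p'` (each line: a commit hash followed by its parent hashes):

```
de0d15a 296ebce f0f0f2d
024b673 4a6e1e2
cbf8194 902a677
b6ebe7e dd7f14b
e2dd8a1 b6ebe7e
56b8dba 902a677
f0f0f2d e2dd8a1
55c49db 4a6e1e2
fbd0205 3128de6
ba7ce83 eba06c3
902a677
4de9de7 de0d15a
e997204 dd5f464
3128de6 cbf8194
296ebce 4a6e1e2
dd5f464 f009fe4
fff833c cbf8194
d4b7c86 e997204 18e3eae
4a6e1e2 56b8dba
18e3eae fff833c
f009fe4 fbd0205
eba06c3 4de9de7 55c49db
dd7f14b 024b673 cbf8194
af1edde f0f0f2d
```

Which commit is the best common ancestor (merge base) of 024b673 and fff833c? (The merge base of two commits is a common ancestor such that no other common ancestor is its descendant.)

Ancestors of 024b673: {024b673, 4a6e1e2, 56b8dba, 902a677}.
Ancestors of fff833c: {902a677, cbf8194, fff833c}.
Common ancestors: {902a677}.
The only common ancestor is 902a677, so it is the merge base.

902a677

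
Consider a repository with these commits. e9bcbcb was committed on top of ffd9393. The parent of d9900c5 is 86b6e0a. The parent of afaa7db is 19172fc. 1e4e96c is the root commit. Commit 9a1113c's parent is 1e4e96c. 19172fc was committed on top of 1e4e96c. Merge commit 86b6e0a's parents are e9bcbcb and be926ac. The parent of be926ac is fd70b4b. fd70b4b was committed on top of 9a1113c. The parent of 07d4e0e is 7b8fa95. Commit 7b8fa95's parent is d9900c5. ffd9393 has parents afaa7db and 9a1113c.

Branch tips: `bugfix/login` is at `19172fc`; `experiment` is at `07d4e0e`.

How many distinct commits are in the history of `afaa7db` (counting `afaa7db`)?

3

Walking parent pointers from afaa7db: reachable set = {19172fc, 1e4e96c, afaa7db}.
That is 3 commits.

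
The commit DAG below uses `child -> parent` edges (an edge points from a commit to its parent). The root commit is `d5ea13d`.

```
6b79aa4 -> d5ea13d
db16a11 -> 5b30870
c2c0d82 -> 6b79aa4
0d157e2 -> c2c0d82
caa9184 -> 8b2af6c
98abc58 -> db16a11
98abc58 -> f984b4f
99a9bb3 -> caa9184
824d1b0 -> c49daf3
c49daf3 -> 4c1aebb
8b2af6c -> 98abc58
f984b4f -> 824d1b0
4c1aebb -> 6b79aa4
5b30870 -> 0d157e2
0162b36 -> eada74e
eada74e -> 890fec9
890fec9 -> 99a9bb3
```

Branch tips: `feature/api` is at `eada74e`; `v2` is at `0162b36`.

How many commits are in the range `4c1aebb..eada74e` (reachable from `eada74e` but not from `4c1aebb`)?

Reachable from eada74e: {0d157e2, 4c1aebb, 5b30870, 6b79aa4, 824d1b0, 890fec9, 8b2af6c, 98abc58, 99a9bb3, c2c0d82, c49daf3, caa9184, d5ea13d, db16a11, eada74e, f984b4f}.
Reachable from 4c1aebb: {4c1aebb, 6b79aa4, d5ea13d}.
In eada74e's history but not 4c1aebb's: {0d157e2, 5b30870, 824d1b0, 890fec9, 8b2af6c, 98abc58, 99a9bb3, c2c0d82, c49daf3, caa9184, db16a11, eada74e, f984b4f} — 13 commits.

13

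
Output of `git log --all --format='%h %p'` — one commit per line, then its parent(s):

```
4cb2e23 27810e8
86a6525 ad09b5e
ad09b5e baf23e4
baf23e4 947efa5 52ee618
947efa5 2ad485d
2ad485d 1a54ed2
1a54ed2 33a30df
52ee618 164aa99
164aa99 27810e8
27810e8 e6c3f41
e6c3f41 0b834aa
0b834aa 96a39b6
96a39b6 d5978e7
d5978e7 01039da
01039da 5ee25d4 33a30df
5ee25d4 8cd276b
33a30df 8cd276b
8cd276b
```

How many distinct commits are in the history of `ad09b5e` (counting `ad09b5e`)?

Walking parent pointers from ad09b5e: reachable set = {01039da, 0b834aa, 164aa99, 1a54ed2, 27810e8, 2ad485d, 33a30df, 52ee618, 5ee25d4, 8cd276b, 947efa5, 96a39b6, ad09b5e, baf23e4, d5978e7, e6c3f41}.
That is 16 commits.

16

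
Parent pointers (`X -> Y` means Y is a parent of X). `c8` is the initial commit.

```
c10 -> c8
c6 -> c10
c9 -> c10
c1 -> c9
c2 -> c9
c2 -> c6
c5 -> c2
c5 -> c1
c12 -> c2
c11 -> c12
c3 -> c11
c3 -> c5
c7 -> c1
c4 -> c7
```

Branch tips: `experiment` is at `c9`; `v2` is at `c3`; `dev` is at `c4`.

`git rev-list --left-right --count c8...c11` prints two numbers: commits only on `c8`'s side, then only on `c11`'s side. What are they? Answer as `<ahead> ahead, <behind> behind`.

0 ahead, 6 behind

Reachable from c8: {c8}.
Reachable from c11: {c10, c11, c12, c2, c6, c8, c9}.
Only in c8's history (ahead): {} — 0.
Only in c11's history (behind): {c10, c11, c12, c2, c6, c9} — 6.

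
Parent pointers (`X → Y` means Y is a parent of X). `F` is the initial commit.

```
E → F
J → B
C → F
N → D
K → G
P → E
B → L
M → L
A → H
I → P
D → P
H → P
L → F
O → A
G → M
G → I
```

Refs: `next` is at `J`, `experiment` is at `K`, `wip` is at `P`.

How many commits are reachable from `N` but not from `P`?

Reachable from N: {D, E, F, N, P}.
Reachable from P: {E, F, P}.
In N's history but not P's: {D, N} — 2 commits.

2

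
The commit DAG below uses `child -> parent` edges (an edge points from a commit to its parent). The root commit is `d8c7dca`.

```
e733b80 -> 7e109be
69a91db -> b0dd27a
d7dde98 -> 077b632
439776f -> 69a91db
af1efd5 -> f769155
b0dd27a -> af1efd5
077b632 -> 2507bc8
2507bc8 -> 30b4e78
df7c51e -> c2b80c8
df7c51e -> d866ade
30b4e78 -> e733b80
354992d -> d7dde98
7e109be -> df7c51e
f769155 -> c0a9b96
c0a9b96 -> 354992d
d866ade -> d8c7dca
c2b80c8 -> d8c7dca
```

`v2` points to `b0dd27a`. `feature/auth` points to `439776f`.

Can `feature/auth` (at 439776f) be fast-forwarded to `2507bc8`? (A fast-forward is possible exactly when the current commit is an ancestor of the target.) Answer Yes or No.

No

A fast-forward from 439776f to 2507bc8 is possible iff 439776f is an ancestor of 2507bc8.
Ancestors of 2507bc8: {2507bc8, 30b4e78, 7e109be, c2b80c8, d866ade, d8c7dca, df7c51e, e733b80}.
439776f is not among them, so fast-forward is not possible.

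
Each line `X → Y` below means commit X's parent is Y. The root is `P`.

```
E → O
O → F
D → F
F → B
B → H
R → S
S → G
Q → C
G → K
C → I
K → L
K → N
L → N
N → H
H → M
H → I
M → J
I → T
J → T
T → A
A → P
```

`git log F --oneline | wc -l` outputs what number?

Walking parent pointers from F: reachable set = {A, B, F, H, I, J, M, P, T}.
That is 9 commits.

9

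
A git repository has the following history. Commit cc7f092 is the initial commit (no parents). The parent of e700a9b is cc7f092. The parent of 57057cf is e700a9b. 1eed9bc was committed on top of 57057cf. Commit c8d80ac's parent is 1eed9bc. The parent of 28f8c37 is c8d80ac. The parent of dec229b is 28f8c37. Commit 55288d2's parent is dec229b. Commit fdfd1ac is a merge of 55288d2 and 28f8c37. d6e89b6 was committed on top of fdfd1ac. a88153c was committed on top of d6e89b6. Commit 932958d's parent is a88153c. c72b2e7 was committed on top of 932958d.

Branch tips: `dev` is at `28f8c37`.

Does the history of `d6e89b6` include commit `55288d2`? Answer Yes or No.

Yes

Ancestors of d6e89b6 (commits reachable by following parents): {1eed9bc, 28f8c37, 55288d2, 57057cf, c8d80ac, cc7f092, d6e89b6, dec229b, e700a9b, fdfd1ac}.
55288d2 is in that set, so it is an ancestor of d6e89b6.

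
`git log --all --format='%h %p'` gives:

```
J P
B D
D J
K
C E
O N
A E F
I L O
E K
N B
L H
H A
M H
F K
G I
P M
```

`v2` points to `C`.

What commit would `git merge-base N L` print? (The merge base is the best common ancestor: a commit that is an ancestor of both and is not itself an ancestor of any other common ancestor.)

Ancestors of N: {A, B, D, E, F, H, J, K, M, N, P}.
Ancestors of L: {A, E, F, H, K, L}.
Common ancestors: {A, E, F, H, K}.
Among these, H is not an ancestor of any other common ancestor — it is the merge base.

H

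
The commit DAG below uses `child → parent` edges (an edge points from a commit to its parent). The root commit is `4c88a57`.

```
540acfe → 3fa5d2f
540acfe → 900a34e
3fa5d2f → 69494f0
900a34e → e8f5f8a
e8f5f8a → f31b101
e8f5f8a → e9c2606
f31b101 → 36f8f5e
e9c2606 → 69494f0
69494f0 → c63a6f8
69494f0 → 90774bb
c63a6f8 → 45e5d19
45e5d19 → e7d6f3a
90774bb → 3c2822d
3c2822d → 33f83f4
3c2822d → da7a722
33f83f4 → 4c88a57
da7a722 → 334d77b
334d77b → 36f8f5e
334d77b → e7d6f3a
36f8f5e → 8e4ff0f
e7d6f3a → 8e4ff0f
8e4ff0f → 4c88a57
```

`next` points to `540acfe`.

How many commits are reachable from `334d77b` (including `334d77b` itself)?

5

Walking parent pointers from 334d77b: reachable set = {334d77b, 36f8f5e, 4c88a57, 8e4ff0f, e7d6f3a}.
That is 5 commits.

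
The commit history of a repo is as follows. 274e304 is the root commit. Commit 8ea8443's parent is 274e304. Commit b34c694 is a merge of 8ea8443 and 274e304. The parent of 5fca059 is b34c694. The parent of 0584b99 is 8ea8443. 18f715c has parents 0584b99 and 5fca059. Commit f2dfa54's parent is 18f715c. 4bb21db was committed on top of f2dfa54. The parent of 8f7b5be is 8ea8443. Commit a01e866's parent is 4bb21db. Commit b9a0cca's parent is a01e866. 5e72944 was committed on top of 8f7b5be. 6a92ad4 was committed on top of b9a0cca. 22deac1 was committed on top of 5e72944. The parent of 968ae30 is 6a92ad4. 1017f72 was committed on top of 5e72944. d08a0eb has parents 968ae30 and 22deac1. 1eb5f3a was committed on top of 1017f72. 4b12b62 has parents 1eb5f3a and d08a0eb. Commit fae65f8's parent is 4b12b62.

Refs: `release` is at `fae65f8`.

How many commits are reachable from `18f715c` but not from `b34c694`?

Reachable from 18f715c: {0584b99, 18f715c, 274e304, 5fca059, 8ea8443, b34c694}.
Reachable from b34c694: {274e304, 8ea8443, b34c694}.
In 18f715c's history but not b34c694's: {0584b99, 18f715c, 5fca059} — 3 commits.

3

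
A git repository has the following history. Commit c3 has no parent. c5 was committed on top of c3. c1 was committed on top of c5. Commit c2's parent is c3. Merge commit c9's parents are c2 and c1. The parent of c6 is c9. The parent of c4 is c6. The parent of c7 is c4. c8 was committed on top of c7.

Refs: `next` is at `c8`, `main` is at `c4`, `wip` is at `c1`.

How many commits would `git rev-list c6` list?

6

Walking parent pointers from c6: reachable set = {c1, c2, c3, c5, c6, c9}.
That is 6 commits.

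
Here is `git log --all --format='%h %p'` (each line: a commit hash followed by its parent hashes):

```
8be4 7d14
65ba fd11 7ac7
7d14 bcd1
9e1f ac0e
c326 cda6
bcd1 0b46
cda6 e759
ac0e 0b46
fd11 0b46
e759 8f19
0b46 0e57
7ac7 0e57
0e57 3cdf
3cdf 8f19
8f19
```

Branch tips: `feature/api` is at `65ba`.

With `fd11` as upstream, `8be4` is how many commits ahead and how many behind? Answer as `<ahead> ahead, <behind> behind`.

3 ahead, 1 behind

Reachable from 8be4: {0b46, 0e57, 3cdf, 7d14, 8be4, 8f19, bcd1}.
Reachable from fd11: {0b46, 0e57, 3cdf, 8f19, fd11}.
Only in 8be4's history (ahead): {7d14, 8be4, bcd1} — 3.
Only in fd11's history (behind): {fd11} — 1.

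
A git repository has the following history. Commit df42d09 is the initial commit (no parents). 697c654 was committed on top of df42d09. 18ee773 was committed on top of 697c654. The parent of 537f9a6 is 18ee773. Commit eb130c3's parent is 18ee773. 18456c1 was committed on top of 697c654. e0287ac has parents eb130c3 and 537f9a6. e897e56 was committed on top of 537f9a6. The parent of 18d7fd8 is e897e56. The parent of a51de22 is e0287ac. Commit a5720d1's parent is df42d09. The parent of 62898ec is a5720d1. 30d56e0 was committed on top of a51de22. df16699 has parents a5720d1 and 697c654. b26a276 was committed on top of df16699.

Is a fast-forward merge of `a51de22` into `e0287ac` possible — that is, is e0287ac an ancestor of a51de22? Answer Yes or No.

A fast-forward from e0287ac to a51de22 is possible iff e0287ac is an ancestor of a51de22.
Ancestors of a51de22: {18ee773, 537f9a6, 697c654, a51de22, df42d09, e0287ac, eb130c3}.
e0287ac is among them, so fast-forward is possible.

Yes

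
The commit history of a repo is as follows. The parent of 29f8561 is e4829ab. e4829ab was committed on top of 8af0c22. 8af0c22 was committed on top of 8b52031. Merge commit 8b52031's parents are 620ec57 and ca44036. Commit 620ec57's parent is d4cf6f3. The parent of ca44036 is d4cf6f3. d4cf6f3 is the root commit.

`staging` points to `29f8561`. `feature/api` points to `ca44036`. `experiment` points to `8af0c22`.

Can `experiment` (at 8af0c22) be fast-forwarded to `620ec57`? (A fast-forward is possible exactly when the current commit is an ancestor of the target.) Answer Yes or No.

No

A fast-forward from 8af0c22 to 620ec57 is possible iff 8af0c22 is an ancestor of 620ec57.
Ancestors of 620ec57: {620ec57, d4cf6f3}.
8af0c22 is not among them, so fast-forward is not possible.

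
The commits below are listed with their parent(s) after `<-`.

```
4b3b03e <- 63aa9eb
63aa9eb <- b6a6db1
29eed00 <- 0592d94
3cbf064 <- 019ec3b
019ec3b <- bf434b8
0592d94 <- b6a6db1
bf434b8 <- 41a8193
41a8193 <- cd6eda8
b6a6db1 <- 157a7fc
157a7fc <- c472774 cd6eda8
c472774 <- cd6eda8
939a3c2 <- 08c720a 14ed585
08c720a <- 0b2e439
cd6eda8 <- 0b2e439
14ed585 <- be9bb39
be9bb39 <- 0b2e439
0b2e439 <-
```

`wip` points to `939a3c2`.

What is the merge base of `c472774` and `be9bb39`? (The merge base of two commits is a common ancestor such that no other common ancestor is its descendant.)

0b2e439

Ancestors of c472774: {0b2e439, c472774, cd6eda8}.
Ancestors of be9bb39: {0b2e439, be9bb39}.
Common ancestors: {0b2e439}.
The only common ancestor is 0b2e439, so it is the merge base.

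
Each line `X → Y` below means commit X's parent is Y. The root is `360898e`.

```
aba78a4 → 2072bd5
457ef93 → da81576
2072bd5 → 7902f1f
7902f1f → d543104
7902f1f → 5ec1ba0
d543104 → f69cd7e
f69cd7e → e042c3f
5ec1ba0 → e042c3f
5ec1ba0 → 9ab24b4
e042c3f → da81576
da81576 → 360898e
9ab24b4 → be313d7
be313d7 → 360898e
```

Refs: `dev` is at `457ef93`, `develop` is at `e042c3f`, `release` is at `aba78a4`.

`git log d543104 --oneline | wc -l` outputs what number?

Walking parent pointers from d543104: reachable set = {360898e, d543104, da81576, e042c3f, f69cd7e}.
That is 5 commits.

5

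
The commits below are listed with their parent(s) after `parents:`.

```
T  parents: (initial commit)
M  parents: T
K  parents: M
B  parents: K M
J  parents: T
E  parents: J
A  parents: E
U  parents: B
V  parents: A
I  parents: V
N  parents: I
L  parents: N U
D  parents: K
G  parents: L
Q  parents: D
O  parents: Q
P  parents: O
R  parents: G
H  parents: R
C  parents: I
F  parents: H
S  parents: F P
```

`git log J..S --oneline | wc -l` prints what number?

19

Reachable from S: {A, B, D, E, F, G, H, I, J, K, L, M, N, O, P, Q, R, S, T, U, V}.
Reachable from J: {J, T}.
In S's history but not J's: {A, B, D, E, F, G, H, I, K, L, M, N, O, P, Q, R, S, U, V} — 19 commits.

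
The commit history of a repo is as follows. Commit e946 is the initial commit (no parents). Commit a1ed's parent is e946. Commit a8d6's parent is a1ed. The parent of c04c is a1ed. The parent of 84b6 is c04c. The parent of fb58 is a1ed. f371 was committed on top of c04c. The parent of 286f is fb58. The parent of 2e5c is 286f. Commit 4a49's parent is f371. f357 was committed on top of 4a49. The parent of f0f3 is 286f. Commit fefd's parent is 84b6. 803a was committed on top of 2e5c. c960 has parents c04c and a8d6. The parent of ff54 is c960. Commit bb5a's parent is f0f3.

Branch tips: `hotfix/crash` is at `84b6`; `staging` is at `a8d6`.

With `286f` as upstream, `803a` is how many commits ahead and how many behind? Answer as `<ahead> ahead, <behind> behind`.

Reachable from 803a: {286f, 2e5c, 803a, a1ed, e946, fb58}.
Reachable from 286f: {286f, a1ed, e946, fb58}.
Only in 803a's history (ahead): {2e5c, 803a} — 2.
Only in 286f's history (behind): {} — 0.

2 ahead, 0 behind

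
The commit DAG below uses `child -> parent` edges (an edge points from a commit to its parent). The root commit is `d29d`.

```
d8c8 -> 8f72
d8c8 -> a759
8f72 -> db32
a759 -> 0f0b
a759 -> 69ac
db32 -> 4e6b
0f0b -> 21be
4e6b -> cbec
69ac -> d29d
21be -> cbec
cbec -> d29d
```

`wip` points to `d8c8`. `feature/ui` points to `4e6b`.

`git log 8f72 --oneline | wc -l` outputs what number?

Walking parent pointers from 8f72: reachable set = {4e6b, 8f72, cbec, d29d, db32}.
That is 5 commits.

5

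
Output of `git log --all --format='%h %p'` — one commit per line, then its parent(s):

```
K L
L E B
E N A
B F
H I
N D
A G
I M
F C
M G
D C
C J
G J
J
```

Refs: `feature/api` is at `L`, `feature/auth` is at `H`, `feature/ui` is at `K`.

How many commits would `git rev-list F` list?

Walking parent pointers from F: reachable set = {C, F, J}.
That is 3 commits.

3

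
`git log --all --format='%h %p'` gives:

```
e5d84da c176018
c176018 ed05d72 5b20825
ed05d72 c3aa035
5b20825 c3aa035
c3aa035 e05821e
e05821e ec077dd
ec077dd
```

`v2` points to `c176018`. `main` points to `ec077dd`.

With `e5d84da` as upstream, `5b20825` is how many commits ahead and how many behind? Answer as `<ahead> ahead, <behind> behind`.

0 ahead, 3 behind

Reachable from 5b20825: {5b20825, c3aa035, e05821e, ec077dd}.
Reachable from e5d84da: {5b20825, c176018, c3aa035, e05821e, e5d84da, ec077dd, ed05d72}.
Only in 5b20825's history (ahead): {} — 0.
Only in e5d84da's history (behind): {c176018, e5d84da, ed05d72} — 3.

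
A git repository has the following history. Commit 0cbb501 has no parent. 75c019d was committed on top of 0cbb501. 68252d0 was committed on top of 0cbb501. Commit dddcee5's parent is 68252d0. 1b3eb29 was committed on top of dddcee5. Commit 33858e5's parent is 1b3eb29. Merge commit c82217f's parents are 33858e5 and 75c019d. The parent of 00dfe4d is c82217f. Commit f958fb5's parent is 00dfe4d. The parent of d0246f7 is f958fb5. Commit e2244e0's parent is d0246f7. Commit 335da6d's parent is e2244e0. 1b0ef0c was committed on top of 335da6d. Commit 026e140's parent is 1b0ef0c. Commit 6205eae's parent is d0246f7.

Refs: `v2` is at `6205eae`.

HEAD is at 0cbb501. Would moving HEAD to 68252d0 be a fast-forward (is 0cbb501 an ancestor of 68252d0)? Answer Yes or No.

A fast-forward from 0cbb501 to 68252d0 is possible iff 0cbb501 is an ancestor of 68252d0.
Ancestors of 68252d0: {0cbb501, 68252d0}.
0cbb501 is among them, so fast-forward is possible.

Yes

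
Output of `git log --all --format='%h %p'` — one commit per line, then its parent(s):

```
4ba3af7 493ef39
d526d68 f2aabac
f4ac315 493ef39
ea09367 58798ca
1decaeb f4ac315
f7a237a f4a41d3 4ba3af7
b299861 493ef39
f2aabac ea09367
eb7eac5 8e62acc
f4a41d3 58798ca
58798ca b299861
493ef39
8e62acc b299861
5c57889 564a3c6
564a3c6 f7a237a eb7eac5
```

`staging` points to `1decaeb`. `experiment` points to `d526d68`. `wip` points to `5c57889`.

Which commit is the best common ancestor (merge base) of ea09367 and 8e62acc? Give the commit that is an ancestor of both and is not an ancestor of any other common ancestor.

b299861

Ancestors of ea09367: {493ef39, 58798ca, b299861, ea09367}.
Ancestors of 8e62acc: {493ef39, 8e62acc, b299861}.
Common ancestors: {493ef39, b299861}.
Among these, b299861 is not an ancestor of any other common ancestor — it is the merge base.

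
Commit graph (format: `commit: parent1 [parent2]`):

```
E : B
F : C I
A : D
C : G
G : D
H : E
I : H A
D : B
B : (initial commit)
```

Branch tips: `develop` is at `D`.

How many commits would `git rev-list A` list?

Walking parent pointers from A: reachable set = {A, B, D}.
That is 3 commits.

3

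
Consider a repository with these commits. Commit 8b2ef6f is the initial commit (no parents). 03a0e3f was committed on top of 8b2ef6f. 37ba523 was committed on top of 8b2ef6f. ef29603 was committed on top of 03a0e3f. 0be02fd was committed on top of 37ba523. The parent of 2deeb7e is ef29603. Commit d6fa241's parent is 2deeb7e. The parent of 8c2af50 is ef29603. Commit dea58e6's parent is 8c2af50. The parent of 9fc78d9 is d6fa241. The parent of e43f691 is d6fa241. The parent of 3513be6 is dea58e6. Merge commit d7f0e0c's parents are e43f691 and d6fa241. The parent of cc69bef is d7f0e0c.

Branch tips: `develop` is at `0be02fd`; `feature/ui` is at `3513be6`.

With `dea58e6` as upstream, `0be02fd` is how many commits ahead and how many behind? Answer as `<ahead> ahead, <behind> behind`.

2 ahead, 4 behind

Reachable from 0be02fd: {0be02fd, 37ba523, 8b2ef6f}.
Reachable from dea58e6: {03a0e3f, 8b2ef6f, 8c2af50, dea58e6, ef29603}.
Only in 0be02fd's history (ahead): {0be02fd, 37ba523} — 2.
Only in dea58e6's history (behind): {03a0e3f, 8c2af50, dea58e6, ef29603} — 4.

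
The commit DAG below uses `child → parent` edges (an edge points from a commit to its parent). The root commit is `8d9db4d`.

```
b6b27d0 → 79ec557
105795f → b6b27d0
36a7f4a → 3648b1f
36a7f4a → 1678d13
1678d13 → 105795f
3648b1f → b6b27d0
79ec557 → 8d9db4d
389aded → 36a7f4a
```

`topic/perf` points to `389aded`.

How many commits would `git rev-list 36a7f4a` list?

Walking parent pointers from 36a7f4a: reachable set = {105795f, 1678d13, 3648b1f, 36a7f4a, 79ec557, 8d9db4d, b6b27d0}.
That is 7 commits.

7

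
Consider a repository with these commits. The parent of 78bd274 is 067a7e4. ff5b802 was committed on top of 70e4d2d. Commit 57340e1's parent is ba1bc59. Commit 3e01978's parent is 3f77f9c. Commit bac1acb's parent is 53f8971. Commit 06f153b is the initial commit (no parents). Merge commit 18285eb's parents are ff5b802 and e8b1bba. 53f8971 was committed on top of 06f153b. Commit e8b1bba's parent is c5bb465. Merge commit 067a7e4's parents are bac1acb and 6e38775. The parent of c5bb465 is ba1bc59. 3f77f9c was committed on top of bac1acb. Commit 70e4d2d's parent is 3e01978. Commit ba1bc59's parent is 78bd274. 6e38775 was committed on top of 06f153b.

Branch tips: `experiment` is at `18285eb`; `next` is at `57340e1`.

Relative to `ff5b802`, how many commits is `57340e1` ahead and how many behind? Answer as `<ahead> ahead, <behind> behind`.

Reachable from 57340e1: {067a7e4, 06f153b, 53f8971, 57340e1, 6e38775, 78bd274, ba1bc59, bac1acb}.
Reachable from ff5b802: {06f153b, 3e01978, 3f77f9c, 53f8971, 70e4d2d, bac1acb, ff5b802}.
Only in 57340e1's history (ahead): {067a7e4, 57340e1, 6e38775, 78bd274, ba1bc59} — 5.
Only in ff5b802's history (behind): {3e01978, 3f77f9c, 70e4d2d, ff5b802} — 4.

5 ahead, 4 behind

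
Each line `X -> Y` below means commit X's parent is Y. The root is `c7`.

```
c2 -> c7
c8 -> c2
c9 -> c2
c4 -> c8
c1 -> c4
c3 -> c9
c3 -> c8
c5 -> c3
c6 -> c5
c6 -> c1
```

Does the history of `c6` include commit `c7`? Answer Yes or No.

Yes

Ancestors of c6 (commits reachable by following parents): {c1, c2, c3, c4, c5, c6, c7, c8, c9}.
c7 is in that set, so it is an ancestor of c6.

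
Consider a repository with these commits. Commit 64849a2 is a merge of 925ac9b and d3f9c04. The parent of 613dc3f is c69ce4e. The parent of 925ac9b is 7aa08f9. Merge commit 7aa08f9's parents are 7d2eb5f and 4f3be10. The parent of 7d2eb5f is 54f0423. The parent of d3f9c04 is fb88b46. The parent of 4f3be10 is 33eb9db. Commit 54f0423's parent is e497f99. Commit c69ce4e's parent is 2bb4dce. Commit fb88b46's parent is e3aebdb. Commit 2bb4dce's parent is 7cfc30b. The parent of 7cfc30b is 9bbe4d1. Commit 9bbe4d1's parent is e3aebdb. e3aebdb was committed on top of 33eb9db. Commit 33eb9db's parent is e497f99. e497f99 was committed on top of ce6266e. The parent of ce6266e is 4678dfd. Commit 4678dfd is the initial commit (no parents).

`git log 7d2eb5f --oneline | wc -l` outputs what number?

Walking parent pointers from 7d2eb5f: reachable set = {4678dfd, 54f0423, 7d2eb5f, ce6266e, e497f99}.
That is 5 commits.

5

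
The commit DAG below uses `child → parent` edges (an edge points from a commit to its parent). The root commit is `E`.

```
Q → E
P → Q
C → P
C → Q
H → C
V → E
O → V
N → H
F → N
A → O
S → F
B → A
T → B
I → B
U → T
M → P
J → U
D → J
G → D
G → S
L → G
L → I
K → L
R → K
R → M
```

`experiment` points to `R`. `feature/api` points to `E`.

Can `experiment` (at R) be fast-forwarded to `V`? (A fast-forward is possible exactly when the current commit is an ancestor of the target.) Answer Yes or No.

A fast-forward from R to V is possible iff R is an ancestor of V.
Ancestors of V: {E, V}.
R is not among them, so fast-forward is not possible.

No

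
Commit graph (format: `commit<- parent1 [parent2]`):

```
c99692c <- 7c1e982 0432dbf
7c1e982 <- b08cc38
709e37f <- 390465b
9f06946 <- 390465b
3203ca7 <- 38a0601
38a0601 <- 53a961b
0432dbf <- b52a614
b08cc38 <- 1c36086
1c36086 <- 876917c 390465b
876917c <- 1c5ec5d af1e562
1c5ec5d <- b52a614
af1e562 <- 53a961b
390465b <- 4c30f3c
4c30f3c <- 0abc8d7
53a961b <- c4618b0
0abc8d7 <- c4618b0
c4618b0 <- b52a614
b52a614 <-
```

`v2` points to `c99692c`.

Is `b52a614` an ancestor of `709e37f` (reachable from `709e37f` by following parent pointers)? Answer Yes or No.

Ancestors of 709e37f (commits reachable by following parents): {0abc8d7, 390465b, 4c30f3c, 709e37f, b52a614, c4618b0}.
b52a614 is in that set, so it is an ancestor of 709e37f.

Yes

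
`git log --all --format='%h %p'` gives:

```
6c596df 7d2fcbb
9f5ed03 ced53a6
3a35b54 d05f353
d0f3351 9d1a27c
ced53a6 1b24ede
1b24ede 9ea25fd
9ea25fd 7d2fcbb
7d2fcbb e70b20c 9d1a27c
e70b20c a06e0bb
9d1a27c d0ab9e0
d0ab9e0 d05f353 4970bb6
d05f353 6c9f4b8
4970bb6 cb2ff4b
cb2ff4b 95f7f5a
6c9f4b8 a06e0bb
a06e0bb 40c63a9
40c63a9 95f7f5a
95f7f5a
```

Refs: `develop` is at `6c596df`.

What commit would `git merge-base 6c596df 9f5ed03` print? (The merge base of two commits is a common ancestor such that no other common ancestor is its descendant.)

Ancestors of 6c596df: {40c63a9, 4970bb6, 6c596df, 6c9f4b8, 7d2fcbb, 95f7f5a, 9d1a27c, a06e0bb, cb2ff4b, d05f353, d0ab9e0, e70b20c}.
Ancestors of 9f5ed03: {1b24ede, 40c63a9, 4970bb6, 6c9f4b8, 7d2fcbb, 95f7f5a, 9d1a27c, 9ea25fd, 9f5ed03, a06e0bb, cb2ff4b, ced53a6, d05f353, d0ab9e0, e70b20c}.
Common ancestors: {40c63a9, 4970bb6, 6c9f4b8, 7d2fcbb, 95f7f5a, 9d1a27c, a06e0bb, cb2ff4b, d05f353, d0ab9e0, e70b20c}.
Among these, 7d2fcbb is not an ancestor of any other common ancestor — it is the merge base.

7d2fcbb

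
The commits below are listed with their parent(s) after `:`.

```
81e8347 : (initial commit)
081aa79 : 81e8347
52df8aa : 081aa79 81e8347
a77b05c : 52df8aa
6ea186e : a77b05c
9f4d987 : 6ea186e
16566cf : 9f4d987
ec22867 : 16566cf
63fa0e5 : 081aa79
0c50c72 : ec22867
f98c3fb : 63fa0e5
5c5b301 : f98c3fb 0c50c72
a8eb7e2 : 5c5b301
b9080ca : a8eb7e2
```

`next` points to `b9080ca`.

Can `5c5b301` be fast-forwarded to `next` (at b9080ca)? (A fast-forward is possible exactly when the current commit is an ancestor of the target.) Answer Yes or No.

Yes

A fast-forward from 5c5b301 to b9080ca is possible iff 5c5b301 is an ancestor of b9080ca.
Ancestors of b9080ca: {081aa79, 0c50c72, 16566cf, 52df8aa, 5c5b301, 63fa0e5, 6ea186e, 81e8347, 9f4d987, a77b05c, a8eb7e2, b9080ca, ec22867, f98c3fb}.
5c5b301 is among them, so fast-forward is possible.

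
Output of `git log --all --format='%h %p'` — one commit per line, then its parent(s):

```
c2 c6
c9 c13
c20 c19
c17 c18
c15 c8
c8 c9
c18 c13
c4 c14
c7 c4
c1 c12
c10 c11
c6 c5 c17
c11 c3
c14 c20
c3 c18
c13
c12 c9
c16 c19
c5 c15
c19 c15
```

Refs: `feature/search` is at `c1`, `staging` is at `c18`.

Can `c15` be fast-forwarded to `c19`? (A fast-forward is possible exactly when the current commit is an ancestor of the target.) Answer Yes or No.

A fast-forward from c15 to c19 is possible iff c15 is an ancestor of c19.
Ancestors of c19: {c13, c15, c19, c8, c9}.
c15 is among them, so fast-forward is possible.

Yes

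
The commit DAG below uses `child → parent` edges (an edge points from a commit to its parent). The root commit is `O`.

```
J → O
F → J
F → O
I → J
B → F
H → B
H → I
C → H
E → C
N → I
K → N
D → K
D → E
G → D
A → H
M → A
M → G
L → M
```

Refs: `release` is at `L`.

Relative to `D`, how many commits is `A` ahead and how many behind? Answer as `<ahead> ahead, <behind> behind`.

1 ahead, 5 behind

Reachable from A: {A, B, F, H, I, J, O}.
Reachable from D: {B, C, D, E, F, H, I, J, K, N, O}.
Only in A's history (ahead): {A} — 1.
Only in D's history (behind): {C, D, E, K, N} — 5.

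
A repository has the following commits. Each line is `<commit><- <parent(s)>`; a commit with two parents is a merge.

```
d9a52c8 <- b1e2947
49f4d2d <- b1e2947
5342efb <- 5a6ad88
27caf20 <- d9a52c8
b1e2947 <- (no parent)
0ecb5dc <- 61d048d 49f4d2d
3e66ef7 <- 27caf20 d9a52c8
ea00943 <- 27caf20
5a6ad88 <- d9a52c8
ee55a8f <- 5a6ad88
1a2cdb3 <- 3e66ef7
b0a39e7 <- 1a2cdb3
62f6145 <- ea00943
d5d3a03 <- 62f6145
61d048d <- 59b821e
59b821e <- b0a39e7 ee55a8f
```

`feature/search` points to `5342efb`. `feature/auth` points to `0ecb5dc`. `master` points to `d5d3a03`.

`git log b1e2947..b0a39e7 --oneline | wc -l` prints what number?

5

Reachable from b0a39e7: {1a2cdb3, 27caf20, 3e66ef7, b0a39e7, b1e2947, d9a52c8}.
Reachable from b1e2947: {b1e2947}.
In b0a39e7's history but not b1e2947's: {1a2cdb3, 27caf20, 3e66ef7, b0a39e7, d9a52c8} — 5 commits.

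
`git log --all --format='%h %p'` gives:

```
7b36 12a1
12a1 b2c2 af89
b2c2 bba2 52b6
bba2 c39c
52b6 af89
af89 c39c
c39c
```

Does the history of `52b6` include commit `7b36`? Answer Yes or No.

Ancestors of 52b6: {52b6, af89, c39c}.
7b36 is not in that set, so it is not an ancestor of 52b6.

No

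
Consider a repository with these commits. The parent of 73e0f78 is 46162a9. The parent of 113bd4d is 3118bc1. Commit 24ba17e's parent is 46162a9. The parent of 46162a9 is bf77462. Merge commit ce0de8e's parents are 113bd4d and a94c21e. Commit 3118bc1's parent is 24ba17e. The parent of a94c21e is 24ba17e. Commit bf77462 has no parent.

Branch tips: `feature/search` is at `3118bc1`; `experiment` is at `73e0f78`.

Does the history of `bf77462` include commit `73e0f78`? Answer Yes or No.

No

Ancestors of bf77462: {bf77462}.
73e0f78 is not in that set, so it is not an ancestor of bf77462.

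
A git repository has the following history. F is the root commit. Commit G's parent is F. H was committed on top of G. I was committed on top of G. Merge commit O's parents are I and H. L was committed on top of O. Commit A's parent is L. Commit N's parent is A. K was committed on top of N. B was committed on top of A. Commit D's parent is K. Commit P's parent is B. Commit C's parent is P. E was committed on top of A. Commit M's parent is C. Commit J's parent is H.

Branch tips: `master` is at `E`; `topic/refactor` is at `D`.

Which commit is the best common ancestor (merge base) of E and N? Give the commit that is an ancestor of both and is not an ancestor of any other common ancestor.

A

Ancestors of E: {A, E, F, G, H, I, L, O}.
Ancestors of N: {A, F, G, H, I, L, N, O}.
Common ancestors: {A, F, G, H, I, L, O}.
Among these, A is not an ancestor of any other common ancestor — it is the merge base.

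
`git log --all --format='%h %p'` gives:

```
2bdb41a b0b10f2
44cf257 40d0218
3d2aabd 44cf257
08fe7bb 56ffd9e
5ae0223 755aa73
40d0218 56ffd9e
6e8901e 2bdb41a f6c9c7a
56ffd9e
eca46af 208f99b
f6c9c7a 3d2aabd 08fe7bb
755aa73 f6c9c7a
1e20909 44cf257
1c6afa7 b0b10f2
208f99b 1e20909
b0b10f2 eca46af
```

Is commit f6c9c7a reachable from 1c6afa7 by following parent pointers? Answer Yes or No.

Ancestors of 1c6afa7: {1c6afa7, 1e20909, 208f99b, 40d0218, 44cf257, 56ffd9e, b0b10f2, eca46af}.
f6c9c7a is not in that set, so it is not an ancestor of 1c6afa7.

No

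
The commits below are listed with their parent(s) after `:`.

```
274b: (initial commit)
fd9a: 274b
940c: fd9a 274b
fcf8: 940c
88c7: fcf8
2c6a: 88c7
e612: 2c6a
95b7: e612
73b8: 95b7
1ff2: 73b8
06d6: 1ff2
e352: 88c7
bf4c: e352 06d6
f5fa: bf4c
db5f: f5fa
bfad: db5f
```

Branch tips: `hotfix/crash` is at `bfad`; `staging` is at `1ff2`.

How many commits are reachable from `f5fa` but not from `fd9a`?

Reachable from f5fa: {06d6, 1ff2, 274b, 2c6a, 73b8, 88c7, 940c, 95b7, bf4c, e352, e612, f5fa, fcf8, fd9a}.
Reachable from fd9a: {274b, fd9a}.
In f5fa's history but not fd9a's: {06d6, 1ff2, 2c6a, 73b8, 88c7, 940c, 95b7, bf4c, e352, e612, f5fa, fcf8} — 12 commits.

12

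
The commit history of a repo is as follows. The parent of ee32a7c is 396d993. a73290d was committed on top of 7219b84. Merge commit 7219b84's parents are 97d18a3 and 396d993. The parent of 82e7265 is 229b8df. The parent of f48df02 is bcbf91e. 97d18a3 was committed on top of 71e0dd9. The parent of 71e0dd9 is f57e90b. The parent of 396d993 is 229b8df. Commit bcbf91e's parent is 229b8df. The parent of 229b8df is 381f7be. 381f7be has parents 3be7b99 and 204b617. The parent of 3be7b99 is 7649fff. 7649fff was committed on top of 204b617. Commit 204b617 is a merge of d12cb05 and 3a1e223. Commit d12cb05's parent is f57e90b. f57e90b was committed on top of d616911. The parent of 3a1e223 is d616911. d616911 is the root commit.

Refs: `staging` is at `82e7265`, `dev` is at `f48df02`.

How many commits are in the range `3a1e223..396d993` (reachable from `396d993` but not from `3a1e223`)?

8

Reachable from 396d993: {204b617, 229b8df, 381f7be, 396d993, 3a1e223, 3be7b99, 7649fff, d12cb05, d616911, f57e90b}.
Reachable from 3a1e223: {3a1e223, d616911}.
In 396d993's history but not 3a1e223's: {204b617, 229b8df, 381f7be, 396d993, 3be7b99, 7649fff, d12cb05, f57e90b} — 8 commits.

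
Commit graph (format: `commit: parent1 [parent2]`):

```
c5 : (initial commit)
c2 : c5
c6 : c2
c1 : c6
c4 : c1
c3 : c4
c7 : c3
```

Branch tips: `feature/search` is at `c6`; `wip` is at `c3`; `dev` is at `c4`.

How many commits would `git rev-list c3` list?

6

Walking parent pointers from c3: reachable set = {c1, c2, c3, c4, c5, c6}.
That is 6 commits.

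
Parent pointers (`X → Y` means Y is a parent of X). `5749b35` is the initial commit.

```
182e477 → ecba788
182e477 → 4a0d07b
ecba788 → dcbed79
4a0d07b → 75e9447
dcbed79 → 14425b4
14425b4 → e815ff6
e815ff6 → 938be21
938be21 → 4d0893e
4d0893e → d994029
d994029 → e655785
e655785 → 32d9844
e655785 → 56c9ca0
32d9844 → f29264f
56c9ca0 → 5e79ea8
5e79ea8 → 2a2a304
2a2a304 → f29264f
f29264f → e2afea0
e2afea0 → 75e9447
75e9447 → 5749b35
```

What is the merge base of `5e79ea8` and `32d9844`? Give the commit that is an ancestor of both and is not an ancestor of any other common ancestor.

Ancestors of 5e79ea8: {2a2a304, 5749b35, 5e79ea8, 75e9447, e2afea0, f29264f}.
Ancestors of 32d9844: {32d9844, 5749b35, 75e9447, e2afea0, f29264f}.
Common ancestors: {5749b35, 75e9447, e2afea0, f29264f}.
Among these, f29264f is not an ancestor of any other common ancestor — it is the merge base.

f29264f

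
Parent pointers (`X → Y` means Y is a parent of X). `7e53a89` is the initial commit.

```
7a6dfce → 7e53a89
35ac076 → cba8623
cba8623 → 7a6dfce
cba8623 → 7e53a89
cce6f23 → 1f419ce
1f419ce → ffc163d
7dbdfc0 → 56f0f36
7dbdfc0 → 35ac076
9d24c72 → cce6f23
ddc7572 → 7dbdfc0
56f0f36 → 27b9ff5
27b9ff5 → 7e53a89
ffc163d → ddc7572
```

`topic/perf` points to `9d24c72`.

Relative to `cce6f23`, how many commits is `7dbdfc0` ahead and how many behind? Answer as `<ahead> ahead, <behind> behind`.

0 ahead, 4 behind

Reachable from 7dbdfc0: {27b9ff5, 35ac076, 56f0f36, 7a6dfce, 7dbdfc0, 7e53a89, cba8623}.
Reachable from cce6f23: {1f419ce, 27b9ff5, 35ac076, 56f0f36, 7a6dfce, 7dbdfc0, 7e53a89, cba8623, cce6f23, ddc7572, ffc163d}.
Only in 7dbdfc0's history (ahead): {} — 0.
Only in cce6f23's history (behind): {1f419ce, cce6f23, ddc7572, ffc163d} — 4.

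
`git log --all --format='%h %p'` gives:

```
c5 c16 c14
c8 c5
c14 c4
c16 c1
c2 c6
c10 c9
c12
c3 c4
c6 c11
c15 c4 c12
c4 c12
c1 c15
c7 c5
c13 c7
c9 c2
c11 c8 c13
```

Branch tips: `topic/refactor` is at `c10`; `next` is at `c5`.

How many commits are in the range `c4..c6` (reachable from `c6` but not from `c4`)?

Reachable from c6: {c1, c11, c12, c13, c14, c15, c16, c4, c5, c6, c7, c8}.
Reachable from c4: {c12, c4}.
In c6's history but not c4's: {c1, c11, c13, c14, c15, c16, c5, c6, c7, c8} — 10 commits.

10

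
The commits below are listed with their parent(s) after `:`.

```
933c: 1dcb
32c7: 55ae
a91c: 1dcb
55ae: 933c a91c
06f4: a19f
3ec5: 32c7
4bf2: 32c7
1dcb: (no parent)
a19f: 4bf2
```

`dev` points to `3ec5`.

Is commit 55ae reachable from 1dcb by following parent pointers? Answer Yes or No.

No

Ancestors of 1dcb: {1dcb}.
55ae is not in that set, so it is not an ancestor of 1dcb.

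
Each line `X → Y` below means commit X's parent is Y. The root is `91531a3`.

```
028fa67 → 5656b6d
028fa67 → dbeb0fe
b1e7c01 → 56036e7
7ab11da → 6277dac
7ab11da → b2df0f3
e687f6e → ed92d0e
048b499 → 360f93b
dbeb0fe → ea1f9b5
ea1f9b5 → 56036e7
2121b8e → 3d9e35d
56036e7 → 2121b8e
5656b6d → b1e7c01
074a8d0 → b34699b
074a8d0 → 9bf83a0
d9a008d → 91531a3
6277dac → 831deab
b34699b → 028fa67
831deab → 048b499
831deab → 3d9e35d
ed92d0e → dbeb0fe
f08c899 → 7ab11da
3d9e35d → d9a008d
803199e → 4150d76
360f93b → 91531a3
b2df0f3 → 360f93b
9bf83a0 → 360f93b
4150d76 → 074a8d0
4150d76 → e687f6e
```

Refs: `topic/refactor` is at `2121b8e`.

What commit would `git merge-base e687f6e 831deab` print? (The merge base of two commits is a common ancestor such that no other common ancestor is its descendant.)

3d9e35d

Ancestors of e687f6e: {2121b8e, 3d9e35d, 56036e7, 91531a3, d9a008d, dbeb0fe, e687f6e, ea1f9b5, ed92d0e}.
Ancestors of 831deab: {048b499, 360f93b, 3d9e35d, 831deab, 91531a3, d9a008d}.
Common ancestors: {3d9e35d, 91531a3, d9a008d}.
Among these, 3d9e35d is not an ancestor of any other common ancestor — it is the merge base.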